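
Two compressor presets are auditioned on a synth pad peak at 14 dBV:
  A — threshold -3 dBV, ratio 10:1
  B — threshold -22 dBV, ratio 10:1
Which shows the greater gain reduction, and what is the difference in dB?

B, by 17.1 dB

A: GR = 17 − 17/10 = 15.3 dB.
B: GR = 36 − 36/10 = 32.4 dB.
B reduces 17.1 dB more.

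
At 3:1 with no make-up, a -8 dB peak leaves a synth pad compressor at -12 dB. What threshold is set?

Gain reduction = -8 − (-12) = 4 dB; output overshoot = GR / (R − 1) = 4 / 2 = 2 dB.
Threshold = output − output overshoot = -12 − 2 = -14 dB.

-14 dB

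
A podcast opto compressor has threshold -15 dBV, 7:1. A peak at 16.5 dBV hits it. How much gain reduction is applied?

27 dB

Overshoot = 16.5 − (-15) = 31.5 dB.
At 7:1, output sits 31.5/7 = 4.5 dB above threshold.
Gain reduction = 31.5 − 4.5 = 27 dB.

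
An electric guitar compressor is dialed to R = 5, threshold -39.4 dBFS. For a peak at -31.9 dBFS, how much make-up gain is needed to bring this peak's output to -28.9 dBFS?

The peak compresses to -39.4 + 7.5/5 = -37.9 dBFS.
To reach -28.9 dBFS requires -28.9 − (-37.9) = 9 dB of make-up.

9 dB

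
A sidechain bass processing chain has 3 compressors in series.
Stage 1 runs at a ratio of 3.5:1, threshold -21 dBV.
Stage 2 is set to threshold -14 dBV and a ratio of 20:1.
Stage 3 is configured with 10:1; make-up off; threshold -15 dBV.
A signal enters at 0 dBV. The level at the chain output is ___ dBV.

Stage 1: overshoot 21 dB → 21/3.5 = 6 dB → -15 dBV.
Stage 2: -15 dBV ≤ -14 dBV, so stage 2 doesn't engage; output -15 dBV.
Stage 3: -15 dBV is at or below the -15 dBV threshold — no compression; output -15 dBV.

-15 dBV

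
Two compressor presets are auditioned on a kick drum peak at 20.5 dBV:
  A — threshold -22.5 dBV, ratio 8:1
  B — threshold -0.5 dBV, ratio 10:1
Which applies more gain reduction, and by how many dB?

A: overshoot 43 dB → output overshoot 5.375 dB → GR 37.625 dB.
B: overshoot 21 dB → output overshoot 2.1 dB → GR 18.9 dB.
A reduces 18.725 dB more.

A, by 18.725 dB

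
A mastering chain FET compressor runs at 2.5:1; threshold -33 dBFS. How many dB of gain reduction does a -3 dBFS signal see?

18 dB

The signal is 30 dB above threshold.
After 2.5:1 compression the overshoot becomes 30/2.5 = 12 dB.
Gain reduction = 30 − 12 = 18 dB.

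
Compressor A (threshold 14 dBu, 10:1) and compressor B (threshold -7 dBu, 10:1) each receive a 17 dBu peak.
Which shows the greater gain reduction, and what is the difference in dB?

A: GR = 3 − 3/10 = 2.7 dB.
B: GR = 24 − 24/10 = 21.6 dB.
Difference: 18.9 dB in favour of B.

B, by 18.9 dB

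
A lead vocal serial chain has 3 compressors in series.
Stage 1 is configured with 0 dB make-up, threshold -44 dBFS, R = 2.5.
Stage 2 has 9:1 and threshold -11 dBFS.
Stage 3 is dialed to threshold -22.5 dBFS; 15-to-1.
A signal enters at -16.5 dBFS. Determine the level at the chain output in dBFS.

Stage 1: -16.5 dBFS is 27.5 dB over -44 dBFS; at 2.5:1 that becomes 11 dB over, giving -33 dBFS.
Stage 2: -33 dBFS ≤ -11 dBFS, so stage 2 doesn't engage; output -33 dBFS.
Stage 3: -33 dBFS is at or below the -22.5 dBFS threshold — no compression; output -33 dBFS.

-33 dBFS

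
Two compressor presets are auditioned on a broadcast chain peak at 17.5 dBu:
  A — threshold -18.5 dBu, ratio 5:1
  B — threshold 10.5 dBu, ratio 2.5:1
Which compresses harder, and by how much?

A, by 24.6 dB

A: 36 dB over, compressed to 7.2 dB over, so 28.8 dB of GR.
B: 7 dB over, compressed to 2.8 dB over, so 4.2 dB of GR.
A applies 24.6 dB more gain reduction.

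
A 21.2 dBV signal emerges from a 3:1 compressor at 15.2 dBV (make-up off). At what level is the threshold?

12.2 dBV

Input is 9 dB above T (since output overshoot × R = input overshoot: (15.2 − T)·3 = 21.2 − T gives T = 12.2 dBV).
Check: 12.2 + (21.2 − 12.2)/3 = 12.2 + 3 = 15.2 dBV. ✓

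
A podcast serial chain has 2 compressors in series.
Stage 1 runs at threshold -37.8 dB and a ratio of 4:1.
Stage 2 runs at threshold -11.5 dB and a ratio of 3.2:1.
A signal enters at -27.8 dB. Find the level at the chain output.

-35.3 dB

Stage 1: -27.8 dB is 10 dB over -37.8 dB; at 4:1 that becomes 2.5 dB over, giving -35.3 dB.
Stage 2: below threshold (-35.3 ≤ -11.5); passes unchanged; output -35.3 dB.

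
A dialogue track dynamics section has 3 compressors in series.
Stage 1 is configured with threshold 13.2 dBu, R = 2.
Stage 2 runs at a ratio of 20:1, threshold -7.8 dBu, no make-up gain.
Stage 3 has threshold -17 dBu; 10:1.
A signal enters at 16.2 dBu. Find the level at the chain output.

Stage 1: 16.2 dBu is 3 dB over 13.2 dBu; at 2:1 that becomes 1.5 dB over, giving 14.7 dBu.
Stage 2: 14.7 dBu is 22.5 dB over -7.8 dBu; at 20:1 that becomes 1.125 dB over, giving -6.675 dBu.
Stage 3: 10.325 dB above -17 dBu, reduced 10:1 to 1.0325 dB above → -15.9675 dBu.

-15.9675 dBu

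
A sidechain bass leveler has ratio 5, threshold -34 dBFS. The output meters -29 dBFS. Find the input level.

The compressed level sits -29 − (-34) = 5 dB over threshold.
Before 5:1 compression the overshoot was 5 × 5 = 25 dB, so input = -34 + 25 = -9 dBFS.

-9 dBFS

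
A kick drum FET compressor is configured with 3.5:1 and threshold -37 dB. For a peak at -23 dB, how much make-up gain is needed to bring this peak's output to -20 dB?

13 dB

Without make-up, output = threshold + overshoot/3.5 = -37 + 4 = -33 dB.
Gap to target: 13 dB.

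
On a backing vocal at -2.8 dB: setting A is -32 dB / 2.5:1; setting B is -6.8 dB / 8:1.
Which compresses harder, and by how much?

A, by 14.02 dB

A: 29.2 dB over, compressed to 11.68 dB over, so 17.52 dB of GR.
B: 4 dB over, compressed to 0.5 dB over, so 3.5 dB of GR.
A reduces 14.02 dB more.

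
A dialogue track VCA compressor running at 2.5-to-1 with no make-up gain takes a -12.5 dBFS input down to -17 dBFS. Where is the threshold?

-20 dBFS

Let T be the threshold. Output overshoot = (input overshoot)/R, so -17 − T = (-12.5 − T)/2.5.
2.5·(-17 − T) = -12.5 − T → 1.5·T = -42.5 − (-12.5) = -30.
T = -30/1.5 = -20 dBFS.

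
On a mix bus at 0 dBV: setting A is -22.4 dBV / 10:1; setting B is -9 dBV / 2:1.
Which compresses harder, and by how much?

A, by 15.66 dB

A: GR = 22.4 − 22.4/10 = 20.16 dB.
B: GR = 9 − 9/2 = 4.5 dB.
A reduces 15.66 dB more.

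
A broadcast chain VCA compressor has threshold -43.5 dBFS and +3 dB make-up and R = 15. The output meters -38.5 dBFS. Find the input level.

Remove make-up: -38.5 − 3 = -41.5 dBFS.
That's 2 dB above the -43.5 dBFS threshold.
Input overshoot = R × output overshoot = 30 dB → input = -43.5 + 30 = -13.5 dBFS.

-13.5 dBFS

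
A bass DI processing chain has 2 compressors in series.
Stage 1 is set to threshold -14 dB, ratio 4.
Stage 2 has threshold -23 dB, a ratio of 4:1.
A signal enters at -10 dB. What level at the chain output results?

Stage 1: 4 dB above -14 dB, reduced 4:1 to 1 dB above → -13 dB.
Stage 2: 10 dB above -23 dB, reduced 4:1 to 2.5 dB above → -20.5 dB.

-20.5 dB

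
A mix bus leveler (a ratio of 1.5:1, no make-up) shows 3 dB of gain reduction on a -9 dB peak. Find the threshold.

-18 dB

Gain reduction = -9 − (-12) = 3 dB; output overshoot = GR / (R − 1) = 3 / 0.5 = 6 dB.
Threshold = output − output overshoot = -12 − 6 = -18 dB.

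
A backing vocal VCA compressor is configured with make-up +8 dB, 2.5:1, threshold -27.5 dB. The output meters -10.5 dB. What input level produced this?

Stripping the +8 dB make-up gives -18.5 dB at the gain stage.
That's 9 dB above the -27.5 dB threshold.
Before 2.5:1 compression the overshoot was 9 × 2.5 = 22.5 dB, so input = -27.5 + 22.5 = -5 dB.

-5 dB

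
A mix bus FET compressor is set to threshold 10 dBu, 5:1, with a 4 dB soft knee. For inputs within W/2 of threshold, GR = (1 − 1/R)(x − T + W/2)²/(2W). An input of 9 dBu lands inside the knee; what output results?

8.9 dBu

x − T + W/2 = 9 − 10 + 2 = 1.
GR = (1 − 1/5) × 1² / 8 = 0.8 × 1 / 8 = 0.1 dB.
Output = 9 − 0.1 = 8.9 dBu.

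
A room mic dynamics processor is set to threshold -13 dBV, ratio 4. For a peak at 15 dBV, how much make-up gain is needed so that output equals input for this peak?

Overshoot 28 dB → 28/4 = 7 dB after compression, so the compressed level is -13 + 7 = -6 dBV.
Make-up = target − compressed = 15 − (-6) = 21 dB.

21 dB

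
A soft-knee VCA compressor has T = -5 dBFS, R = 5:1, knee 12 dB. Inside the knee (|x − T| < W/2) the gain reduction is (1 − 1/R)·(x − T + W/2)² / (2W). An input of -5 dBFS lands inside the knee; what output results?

x − T + W/2 = -5 − (-5) + 6 = 6.
GR = (1 − 1/5) × 6² / 24 = 0.8 × 36 / 24 = 1.2 dB.
Output = -5 − 1.2 = -6.2 dBFS.

-6.2 dBFS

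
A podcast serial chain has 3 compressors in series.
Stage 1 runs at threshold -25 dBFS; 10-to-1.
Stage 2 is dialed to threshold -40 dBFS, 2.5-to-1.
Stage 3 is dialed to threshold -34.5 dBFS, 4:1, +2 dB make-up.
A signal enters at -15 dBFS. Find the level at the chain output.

Stage 1: 10 dB above -25 dBFS, reduced 10:1 to 1 dB above → -24 dBFS.
Stage 2: overshoot 16 dB → 16/2.5 = 6.4 dB → -33.6 dBFS.
Stage 3: 0.9 dB above -34.5 dBFS, reduced 4:1 to 0.225 dB above → -34.275 dBFS; +2 dB make-up → -32.275 dBFS.

-32.275 dBFS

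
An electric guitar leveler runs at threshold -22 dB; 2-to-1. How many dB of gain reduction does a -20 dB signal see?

1 dB

Overshoot = -20 − (-22) = 2 dB.
At 2:1, output sits 2/2 = 1 dB above threshold.
GR = overshoot in − overshoot out = 2 − 1 = 1 dB.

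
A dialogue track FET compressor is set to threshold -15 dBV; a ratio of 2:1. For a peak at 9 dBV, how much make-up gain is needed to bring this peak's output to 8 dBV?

The peak compresses to -15 + 24/2 = -3 dBV.
To reach 8 dBV requires 8 − (-3) = 11 dB of make-up.

11 dB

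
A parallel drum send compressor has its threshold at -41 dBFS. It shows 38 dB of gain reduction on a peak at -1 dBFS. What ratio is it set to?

Input overshoot = -1 − (-41) = 40 dB.
Output overshoot = 40 − 38 = 2 dB.
Ratio = input overshoot / output overshoot = 40 / 2 = 20.

20:1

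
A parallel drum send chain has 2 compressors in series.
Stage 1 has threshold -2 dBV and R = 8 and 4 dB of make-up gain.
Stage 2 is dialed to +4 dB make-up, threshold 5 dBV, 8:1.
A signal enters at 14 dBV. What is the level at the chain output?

8 dBV

Stage 1: overshoot 16 dB → 16/8 = 2 dB → 0 dBV; +4 dB make-up → 4 dBV.
Stage 2: 4 dBV is at or below the 5 dBV threshold — no compression; make-up brings it to 8 dBV.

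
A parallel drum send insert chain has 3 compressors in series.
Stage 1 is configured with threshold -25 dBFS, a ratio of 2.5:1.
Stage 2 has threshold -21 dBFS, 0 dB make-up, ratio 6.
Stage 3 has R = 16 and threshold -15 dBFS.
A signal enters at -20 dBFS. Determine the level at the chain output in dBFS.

-23 dBFS

Stage 1: overshoot 5 dB → 5/2.5 = 2 dB → -23 dBFS.
Stage 2: below threshold (-23 ≤ -21); passes unchanged; output -23 dBFS.
Stage 3: -23 dBFS ≤ -15 dBFS, so stage 3 doesn't engage; output -23 dBFS.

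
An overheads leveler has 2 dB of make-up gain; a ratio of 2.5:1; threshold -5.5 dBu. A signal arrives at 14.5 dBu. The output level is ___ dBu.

4.5 dBu

The input is 20 dB above the -5.5 dBu threshold.
2.5:1 compression reduces that to 20/2.5 = 8 dB over.
That puts the output at 2.5 dBu; make-up adds 2 dB, giving 4.5 dBu.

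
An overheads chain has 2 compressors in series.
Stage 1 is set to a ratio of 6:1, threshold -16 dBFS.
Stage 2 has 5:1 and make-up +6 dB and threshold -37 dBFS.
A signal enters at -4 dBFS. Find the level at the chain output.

Stage 1: -4 dBFS is 12 dB over -16 dBFS; at 6:1 that becomes 2 dB over, giving -14 dBFS.
Stage 2: 23 dB above -37 dBFS, reduced 5:1 to 4.6 dB above → -32.4 dBFS; +6 dB make-up → -26.4 dBFS.

-26.4 dBFS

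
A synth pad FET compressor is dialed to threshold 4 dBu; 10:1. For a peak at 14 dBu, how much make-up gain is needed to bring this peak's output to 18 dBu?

13 dB

Overshoot 10 dB → 10/10 = 1 dB after compression, so the compressed level is 4 + 1 = 5 dBu.
Make-up = target − compressed = 18 − 5 = 13 dB.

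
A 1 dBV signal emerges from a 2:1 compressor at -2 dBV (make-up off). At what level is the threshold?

-5 dBV

Let T be the threshold. Output overshoot = (input overshoot)/R, so -2 − T = (1 − T)/2.
2·(-2 − T) = 1 − T → 1·T = -4 − 1 = -5.
T = -5/1 = -5 dBV.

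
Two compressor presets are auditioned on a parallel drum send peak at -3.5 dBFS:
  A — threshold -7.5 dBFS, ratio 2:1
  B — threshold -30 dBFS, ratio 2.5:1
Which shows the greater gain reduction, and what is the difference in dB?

A: GR = 4 − 4/2 = 2 dB.
B: GR = 26.5 − 26.5/2.5 = 15.9 dB.
Difference: 13.9 dB in favour of B.

B, by 13.9 dB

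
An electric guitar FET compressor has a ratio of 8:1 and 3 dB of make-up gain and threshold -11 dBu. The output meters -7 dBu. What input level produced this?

Remove make-up: -7 − 3 = -10 dBu.
The compressed level sits -10 − (-11) = 1 dB over threshold.
Input overshoot = R × output overshoot = 8 dB → input = -11 + 8 = -3 dBu.

-3 dBu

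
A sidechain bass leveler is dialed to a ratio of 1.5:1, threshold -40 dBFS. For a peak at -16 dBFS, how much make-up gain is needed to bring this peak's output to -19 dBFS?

5 dB

Without make-up, output = threshold + overshoot/1.5 = -40 + 16 = -24 dBFS.
Gap to target: 5 dB.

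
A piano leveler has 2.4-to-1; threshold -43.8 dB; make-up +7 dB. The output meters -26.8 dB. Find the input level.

-19.8 dB

Before make-up, the level was -26.8 − 7 = -33.8 dB.
Post-compression overshoot = -33.8 − (-43.8) = 10 dB.
Input overshoot = R × output overshoot = 24 dB → input = -43.8 + 24 = -19.8 dB.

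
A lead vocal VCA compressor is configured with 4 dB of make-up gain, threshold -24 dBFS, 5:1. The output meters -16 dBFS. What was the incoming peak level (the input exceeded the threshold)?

Remove make-up: -16 − 4 = -20 dBFS.
Post-compression overshoot = -20 − (-24) = 4 dB.
Input overshoot = R × output overshoot = 20 dB → input = -24 + 20 = -4 dBFS.

-4 dBFS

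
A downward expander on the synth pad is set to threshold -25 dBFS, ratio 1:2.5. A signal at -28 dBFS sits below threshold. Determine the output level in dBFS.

The input is 3 dB below the -25 dBFS threshold.
A 1:2.5 expander multiplies undershoot by 2.5: 3 × 2.5 = 7.5 dB below threshold.
Output = -25 − 7.5 = -32.5 dBFS.

-32.5 dBFS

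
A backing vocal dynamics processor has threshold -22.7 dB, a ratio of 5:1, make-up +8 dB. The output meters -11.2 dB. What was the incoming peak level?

-5.2 dB

Before make-up, the level was -11.2 − 8 = -19.2 dB.
That's 3.5 dB above the -22.7 dB threshold.
Before 5:1 compression the overshoot was 3.5 × 5 = 17.5 dB, so input = -22.7 + 17.5 = -5.2 dB.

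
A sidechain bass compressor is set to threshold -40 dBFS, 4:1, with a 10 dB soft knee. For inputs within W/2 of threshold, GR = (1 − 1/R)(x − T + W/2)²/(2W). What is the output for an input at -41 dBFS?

-41.6 dBFS

x − T + W/2 = -41 − (-40) + 5 = 4.
GR = (1 − 1/4) × 4² / 20 = 0.75 × 16 / 20 = 0.6 dB.
Output = -41 − 0.6 = -41.6 dBFS.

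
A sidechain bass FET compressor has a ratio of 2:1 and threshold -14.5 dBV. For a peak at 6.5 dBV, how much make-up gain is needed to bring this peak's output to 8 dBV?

12 dB

Overshoot 21 dB → 21/2 = 10.5 dB after compression, so the compressed level is -14.5 + 10.5 = -4 dBV.
Make-up = target − compressed = 8 − (-4) = 12 dB.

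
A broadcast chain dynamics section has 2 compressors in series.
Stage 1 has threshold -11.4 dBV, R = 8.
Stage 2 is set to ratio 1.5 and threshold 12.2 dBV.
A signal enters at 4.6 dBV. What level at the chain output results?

Stage 1: 4.6 dBV is 16 dB over -11.4 dBV; at 8:1 that becomes 2 dB over, giving -9.4 dBV.
Stage 2: below threshold (-9.4 ≤ 12.2); passes unchanged; output -9.4 dBV.

-9.4 dBV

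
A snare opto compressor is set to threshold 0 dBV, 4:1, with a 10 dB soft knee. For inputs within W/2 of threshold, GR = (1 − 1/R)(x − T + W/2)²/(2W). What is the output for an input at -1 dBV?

x − T + W/2 = -1 − 0 + 5 = 4.
GR = (1 − 1/4) × 4² / 20 = 0.75 × 16 / 20 = 0.6 dB.
Output = -1 − 0.6 = -1.6 dBV.

-1.6 dBV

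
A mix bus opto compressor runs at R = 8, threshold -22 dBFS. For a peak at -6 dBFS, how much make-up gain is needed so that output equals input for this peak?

Without make-up, output = threshold + overshoot/8 = -22 + 2 = -20 dBFS.
Gap to target: 14 dB.

14 dB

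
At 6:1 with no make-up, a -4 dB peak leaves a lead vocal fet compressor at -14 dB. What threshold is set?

-16 dB

Gain reduction = -4 − (-14) = 10 dB; output overshoot = GR / (R − 1) = 10 / 5 = 2 dB.
Threshold = output − output overshoot = -14 − 2 = -16 dB.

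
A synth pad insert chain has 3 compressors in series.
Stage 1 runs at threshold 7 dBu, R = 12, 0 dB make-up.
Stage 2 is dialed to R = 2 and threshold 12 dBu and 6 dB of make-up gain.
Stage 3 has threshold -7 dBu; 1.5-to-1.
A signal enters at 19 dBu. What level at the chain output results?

7 dBu

Stage 1: overshoot 12 dB → 12/12 = 1 dB → 8 dBu.
Stage 2: 8 dBu ≤ 12 dBu, so stage 2 doesn't engage; make-up brings it to 14 dBu.
Stage 3: 21 dB above -7 dBu, reduced 1.5:1 to 14 dB above → 7 dBu.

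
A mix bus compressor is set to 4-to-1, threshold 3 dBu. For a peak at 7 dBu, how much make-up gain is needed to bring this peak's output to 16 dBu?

12 dB

Without make-up, output = threshold + overshoot/4 = 3 + 1 = 4 dBu.
Gap to target: 12 dB.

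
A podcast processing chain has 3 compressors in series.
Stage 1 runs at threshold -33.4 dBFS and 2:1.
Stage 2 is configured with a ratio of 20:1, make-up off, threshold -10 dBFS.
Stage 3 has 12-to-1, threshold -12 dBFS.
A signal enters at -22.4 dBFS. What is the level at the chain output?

-27.9 dBFS

Stage 1: 11 dB above -33.4 dBFS, reduced 2:1 to 5.5 dB above → -27.9 dBFS.
Stage 2: -27.9 dBFS is at or below the -10 dBFS threshold — no compression; output -27.9 dBFS.
Stage 3: below threshold (-27.9 ≤ -12); passes unchanged; output -27.9 dBFS.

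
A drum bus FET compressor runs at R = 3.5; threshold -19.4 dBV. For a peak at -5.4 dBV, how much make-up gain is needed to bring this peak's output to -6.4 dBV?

9 dB

The peak compresses to -19.4 + 14/3.5 = -15.4 dBV.
To reach -6.4 dBV requires -6.4 − (-15.4) = 9 dB of make-up.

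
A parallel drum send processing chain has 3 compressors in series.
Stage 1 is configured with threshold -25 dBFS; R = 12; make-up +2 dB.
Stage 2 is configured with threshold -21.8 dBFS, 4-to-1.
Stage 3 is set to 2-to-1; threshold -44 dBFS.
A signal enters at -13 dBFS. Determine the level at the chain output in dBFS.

Stage 1: 12 dB above -25 dBFS, reduced 12:1 to 1 dB above → -24 dBFS; +2 dB make-up → -22 dBFS.
Stage 2: -22 dBFS is at or below the -21.8 dBFS threshold — no compression; output -22 dBFS.
Stage 3: 22 dB above -44 dBFS, reduced 2:1 to 11 dB above → -33 dBFS.

-33 dBFS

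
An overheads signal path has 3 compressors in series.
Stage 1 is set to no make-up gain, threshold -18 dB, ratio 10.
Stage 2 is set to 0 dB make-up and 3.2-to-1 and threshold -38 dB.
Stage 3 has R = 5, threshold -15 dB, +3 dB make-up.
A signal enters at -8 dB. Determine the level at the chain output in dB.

Stage 1: 10 dB above -18 dB, reduced 10:1 to 1 dB above → -17 dB.
Stage 2: overshoot 21 dB → 21/3.2 = 6.5625 dB → -31.4375 dB.
Stage 3: -31.4375 dB is at or below the -15 dB threshold — no compression; make-up brings it to -28.4375 dB.

-28.4375 dB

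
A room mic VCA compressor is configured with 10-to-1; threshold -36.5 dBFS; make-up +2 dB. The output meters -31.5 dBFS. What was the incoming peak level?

Stripping the +2 dB make-up gives -33.5 dBFS at the gain stage.
The compressed level sits -33.5 − (-36.5) = 3 dB over threshold.
Undo the ratio: input overshoot = 3 × 10 = 30 dB, giving input = -6.5 dBFS.

-6.5 dBFS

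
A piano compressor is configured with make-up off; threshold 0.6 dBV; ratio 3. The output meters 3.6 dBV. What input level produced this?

The compressed level sits 3.6 − 0.6 = 3 dB over threshold.
Input overshoot = R × output overshoot = 9 dB → input = 0.6 + 9 = 9.6 dBV.

9.6 dBV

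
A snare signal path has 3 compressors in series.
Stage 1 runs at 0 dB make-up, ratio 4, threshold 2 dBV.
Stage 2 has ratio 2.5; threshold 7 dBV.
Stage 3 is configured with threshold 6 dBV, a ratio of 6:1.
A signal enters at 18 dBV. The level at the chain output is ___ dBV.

Stage 1: overshoot 16 dB → 16/4 = 4 dB → 6 dBV.
Stage 2: 6 dBV ≤ 7 dBV, so stage 2 doesn't engage; output 6 dBV.
Stage 3: 6 dBV ≤ 6 dBV, so stage 3 doesn't engage; output 6 dBV.

6 dBV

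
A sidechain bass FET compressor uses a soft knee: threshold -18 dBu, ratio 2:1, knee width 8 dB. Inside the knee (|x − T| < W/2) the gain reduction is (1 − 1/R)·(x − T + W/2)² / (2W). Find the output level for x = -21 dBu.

-21.03125 dBu

x − T + W/2 = -21 − (-18) + 4 = 1.
GR = (1 − 1/2) × 1² / 16 = 0.5 × 1 / 16 = 0.03125 dB.
Output = -21 − 0.03125 = -21.03125 dBu.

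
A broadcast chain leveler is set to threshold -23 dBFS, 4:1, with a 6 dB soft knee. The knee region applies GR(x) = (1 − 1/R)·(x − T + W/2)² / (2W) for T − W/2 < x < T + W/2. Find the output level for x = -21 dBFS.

x − T + W/2 = -21 − (-23) + 3 = 5.
GR = (1 − 1/4) × 5² / 12 = 0.75 × 25 / 12 = 1.5625 dB.
Output = -21 − 1.5625 = -22.5625 dBFS.

-22.5625 dBFS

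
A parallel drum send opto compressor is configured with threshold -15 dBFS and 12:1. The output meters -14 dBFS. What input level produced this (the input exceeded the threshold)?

Post-compression overshoot = -14 − (-15) = 1 dB.
Input overshoot = R × output overshoot = 12 dB → input = -15 + 12 = -3 dBFS.

-3 dBFS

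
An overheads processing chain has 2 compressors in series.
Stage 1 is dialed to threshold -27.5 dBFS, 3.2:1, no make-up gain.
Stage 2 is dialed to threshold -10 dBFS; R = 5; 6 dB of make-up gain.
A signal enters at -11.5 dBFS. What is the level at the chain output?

-16.5 dBFS

Stage 1: -11.5 dBFS is 16 dB over -27.5 dBFS; at 3.2:1 that becomes 5 dB over, giving -22.5 dBFS.
Stage 2: below threshold (-22.5 ≤ -10); passes unchanged; make-up brings it to -16.5 dBFS.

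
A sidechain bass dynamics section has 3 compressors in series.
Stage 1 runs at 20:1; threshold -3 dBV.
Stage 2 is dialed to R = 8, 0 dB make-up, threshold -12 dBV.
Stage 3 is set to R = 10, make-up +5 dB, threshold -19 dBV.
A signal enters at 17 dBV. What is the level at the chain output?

-13.175 dBV

Stage 1: 20 dB above -3 dBV, reduced 20:1 to 1 dB above → -2 dBV.
Stage 2: -2 dBV is 10 dB over -12 dBV; at 8:1 that becomes 1.25 dB over, giving -10.75 dBV.
Stage 3: -10.75 dBV is 8.25 dB over -19 dBV; at 10:1 that becomes 0.825 dB over, giving -18.175 dBV; +5 dB make-up → -13.175 dBV.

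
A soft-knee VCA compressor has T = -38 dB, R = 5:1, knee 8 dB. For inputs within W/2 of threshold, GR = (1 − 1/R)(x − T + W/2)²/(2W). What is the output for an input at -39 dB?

x − T + W/2 = -39 − (-38) + 4 = 3.
GR = (1 − 1/5) × 3² / 16 = 0.8 × 9 / 16 = 0.45 dB.
Output = -39 − 0.45 = -39.45 dB.

-39.45 dB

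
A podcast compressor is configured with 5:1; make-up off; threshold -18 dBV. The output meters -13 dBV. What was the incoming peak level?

Post-compression overshoot = -13 − (-18) = 5 dB.
Undo the ratio: input overshoot = 5 × 5 = 25 dB, giving input = 7 dBV.

7 dBV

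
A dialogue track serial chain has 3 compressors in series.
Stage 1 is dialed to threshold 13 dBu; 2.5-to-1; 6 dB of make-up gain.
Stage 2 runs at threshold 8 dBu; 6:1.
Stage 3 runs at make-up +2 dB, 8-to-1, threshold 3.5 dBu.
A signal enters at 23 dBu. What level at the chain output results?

Stage 1: 10 dB above 13 dBu, reduced 2.5:1 to 4 dB above → 17 dBu; +6 dB make-up → 23 dBu.
Stage 2: overshoot 15 dB → 15/6 = 2.5 dB → 10.5 dBu.
Stage 3: 10.5 dBu is 7 dB over 3.5 dBu; at 8:1 that becomes 0.875 dB over, giving 4.375 dBu; +2 dB make-up → 6.375 dBu.

6.375 dBu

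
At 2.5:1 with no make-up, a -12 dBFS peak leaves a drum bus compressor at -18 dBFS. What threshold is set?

Gain reduction = -12 − (-18) = 6 dB; output overshoot = GR / (R − 1) = 6 / 1.5 = 4 dB.
Threshold = output − output overshoot = -18 − 4 = -22 dBFS.

-22 dBFS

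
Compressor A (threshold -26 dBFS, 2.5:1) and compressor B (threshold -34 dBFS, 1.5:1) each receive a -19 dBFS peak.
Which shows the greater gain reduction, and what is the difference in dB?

B, by 0.8 dB

A: 7 dB over, compressed to 2.8 dB over, so 4.2 dB of GR.
B: 15 dB over, compressed to 10 dB over, so 5 dB of GR.
Difference: 0.8 dB in favour of B.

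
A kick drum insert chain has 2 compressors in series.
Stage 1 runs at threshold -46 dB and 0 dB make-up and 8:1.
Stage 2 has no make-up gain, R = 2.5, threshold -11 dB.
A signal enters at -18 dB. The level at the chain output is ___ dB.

-42.5 dB

Stage 1: -18 dB is 28 dB over -46 dB; at 8:1 that becomes 3.5 dB over, giving -42.5 dB.
Stage 2: -42.5 dB is at or below the -11 dB threshold — no compression; output -42.5 dB.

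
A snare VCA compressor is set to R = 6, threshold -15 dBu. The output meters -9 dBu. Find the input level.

The compressed level sits -9 − (-15) = 6 dB over threshold.
Undo the ratio: input overshoot = 6 × 6 = 36 dB, giving input = 21 dBu.

21 dBu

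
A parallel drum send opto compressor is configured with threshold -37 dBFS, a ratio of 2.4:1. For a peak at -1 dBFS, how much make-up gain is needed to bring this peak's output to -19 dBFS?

3 dB

The peak compresses to -37 + 36/2.4 = -22 dBFS.
To reach -19 dBFS requires -19 − (-22) = 3 dB of make-up.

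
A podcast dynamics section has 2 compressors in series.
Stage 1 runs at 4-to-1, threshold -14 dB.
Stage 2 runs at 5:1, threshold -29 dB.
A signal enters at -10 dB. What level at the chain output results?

-25.8 dB

Stage 1: 4 dB above -14 dB, reduced 4:1 to 1 dB above → -13 dB.
Stage 2: 16 dB above -29 dB, reduced 5:1 to 3.2 dB above → -25.8 dB.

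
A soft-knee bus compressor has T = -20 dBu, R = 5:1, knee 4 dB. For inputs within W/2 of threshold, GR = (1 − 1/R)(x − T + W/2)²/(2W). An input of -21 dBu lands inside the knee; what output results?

-21.1 dBu

x − T + W/2 = -21 − (-20) + 2 = 1.
GR = (1 − 1/5) × 1² / 8 = 0.8 × 1 / 8 = 0.1 dB.
Output = -21 − 0.1 = -21.1 dBu.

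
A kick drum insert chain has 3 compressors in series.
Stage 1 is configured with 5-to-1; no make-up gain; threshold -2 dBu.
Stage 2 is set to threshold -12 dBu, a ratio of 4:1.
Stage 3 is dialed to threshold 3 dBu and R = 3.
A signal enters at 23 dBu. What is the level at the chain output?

Stage 1: 25 dB above -2 dBu, reduced 5:1 to 5 dB above → 3 dBu.
Stage 2: overshoot 15 dB → 15/4 = 3.75 dB → -8.25 dBu.
Stage 3: -8.25 dBu ≤ 3 dBu, so stage 3 doesn't engage; output -8.25 dBu.

-8.25 dBu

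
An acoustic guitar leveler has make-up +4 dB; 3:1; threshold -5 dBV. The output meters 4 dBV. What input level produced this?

Before make-up, the level was 4 − 4 = 0 dBV.
That's 5 dB above the -5 dBV threshold.
Input overshoot = R × output overshoot = 15 dB → input = -5 + 15 = 10 dBV.

10 dBV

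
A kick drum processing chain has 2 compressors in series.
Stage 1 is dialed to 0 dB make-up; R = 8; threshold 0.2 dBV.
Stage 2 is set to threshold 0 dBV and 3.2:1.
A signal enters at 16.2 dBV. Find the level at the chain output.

0.6875 dBV

Stage 1: 16 dB above 0.2 dBV, reduced 8:1 to 2 dB above → 2.2 dBV.
Stage 2: overshoot 2.2 dB → 2.2/3.2 = 0.6875 dB → 0.6875 dBV.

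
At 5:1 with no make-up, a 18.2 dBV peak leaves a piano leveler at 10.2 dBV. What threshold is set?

8.2 dBV

Input is 10 dB above T (since output overshoot × R = input overshoot: (10.2 − T)·5 = 18.2 − T gives T = 8.2 dBV).
Check: 8.2 + (18.2 − 8.2)/5 = 8.2 + 2 = 10.2 dBV. ✓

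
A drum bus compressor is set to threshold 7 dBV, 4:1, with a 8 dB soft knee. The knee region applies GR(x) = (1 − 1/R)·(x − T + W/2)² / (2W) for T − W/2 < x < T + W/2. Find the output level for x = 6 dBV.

x − T + W/2 = 6 − 7 + 4 = 3.
GR = (1 − 1/4) × 3² / 16 = 0.75 × 9 / 16 = 0.421875 dB.
Output = 6 − 0.421875 = 5.578125 dBV.

5.578125 dBV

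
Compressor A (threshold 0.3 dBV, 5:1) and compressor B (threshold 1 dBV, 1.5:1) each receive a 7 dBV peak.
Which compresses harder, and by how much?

A, by 3.36 dB

A: 6.7 dB over, compressed to 1.34 dB over, so 5.36 dB of GR.
B: 6 dB over, compressed to 4 dB over, so 2 dB of GR.
A reduces 3.36 dB more.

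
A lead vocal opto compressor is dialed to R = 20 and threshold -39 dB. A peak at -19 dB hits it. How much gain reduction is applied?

-19 dB exceeds the threshold by 20 dB.
At 20:1, output sits 20/20 = 1 dB above threshold.
Gain reduction = 20 − 1 = 19 dB.

19 dB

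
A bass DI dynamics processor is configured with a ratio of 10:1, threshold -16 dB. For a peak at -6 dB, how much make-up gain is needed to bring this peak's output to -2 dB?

13 dB

The peak compresses to -16 + 10/10 = -15 dB.
To reach -2 dB requires -2 − (-15) = 13 dB of make-up.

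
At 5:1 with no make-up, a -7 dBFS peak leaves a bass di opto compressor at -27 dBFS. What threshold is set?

-32 dBFS

Let T be the threshold. Output overshoot = (input overshoot)/R, so -27 − T = (-7 − T)/5.
5·(-27 − T) = -7 − T → 4·T = -135 − (-7) = -128.
T = -128/4 = -32 dBFS.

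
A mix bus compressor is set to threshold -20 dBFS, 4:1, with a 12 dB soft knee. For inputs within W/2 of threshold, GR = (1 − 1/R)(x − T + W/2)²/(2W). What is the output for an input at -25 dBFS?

x − T + W/2 = -25 − (-20) + 6 = 1.
GR = (1 − 1/4) × 1² / 24 = 0.75 × 1 / 24 = 0.03125 dB.
Output = -25 − 0.03125 = -25.03125 dBFS.

-25.03125 dBFS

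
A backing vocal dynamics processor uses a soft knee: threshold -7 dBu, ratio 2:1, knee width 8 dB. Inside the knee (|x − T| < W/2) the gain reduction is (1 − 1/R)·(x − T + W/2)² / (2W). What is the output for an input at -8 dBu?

x − T + W/2 = -8 − (-7) + 4 = 3.
GR = (1 − 1/2) × 3² / 16 = 0.5 × 9 / 16 = 0.28125 dB.
Output = -8 − 0.28125 = -8.28125 dBu.

-8.28125 dBu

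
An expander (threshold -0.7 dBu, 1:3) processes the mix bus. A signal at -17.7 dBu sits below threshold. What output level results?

Undershoot = (-0.7) − (-17.7) = 17 dB.
At 1:3, that expands to 51 dB under threshold.
Output = -0.7 − 51 = -51.7 dBu.

-51.7 dBu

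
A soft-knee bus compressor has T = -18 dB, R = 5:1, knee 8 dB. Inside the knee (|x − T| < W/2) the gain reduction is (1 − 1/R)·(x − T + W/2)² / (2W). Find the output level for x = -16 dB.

x − T + W/2 = -16 − (-18) + 4 = 6.
GR = (1 − 1/5) × 6² / 16 = 0.8 × 36 / 16 = 1.8 dB.
Output = -16 − 1.8 = -17.8 dB.

-17.8 dB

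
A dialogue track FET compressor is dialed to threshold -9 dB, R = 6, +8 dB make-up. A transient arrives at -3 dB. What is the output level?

The input is 6 dB above the -9 dB threshold.
6:1 compression reduces that to 6/6 = 1 dB over.
Output = -9 + 1 = -8 dB; make-up adds 8 dB, giving 0 dB.

0 dB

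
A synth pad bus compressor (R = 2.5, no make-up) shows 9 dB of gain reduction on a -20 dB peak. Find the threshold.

Let T be the threshold. Output overshoot = (input overshoot)/R, so -29 − T = (-20 − T)/2.5.
2.5·(-29 − T) = -20 − T → 1.5·T = -72.5 − (-20) = -52.5.
T = -52.5/1.5 = -35 dB.

-35 dB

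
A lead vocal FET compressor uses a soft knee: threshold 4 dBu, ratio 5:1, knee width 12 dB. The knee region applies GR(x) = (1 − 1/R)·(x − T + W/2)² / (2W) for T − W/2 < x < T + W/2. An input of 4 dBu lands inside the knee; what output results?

x − T + W/2 = 4 − 4 + 6 = 6.
GR = (1 − 1/5) × 6² / 24 = 0.8 × 36 / 24 = 1.2 dB.
Output = 4 − 1.2 = 2.8 dBu.

2.8 dBu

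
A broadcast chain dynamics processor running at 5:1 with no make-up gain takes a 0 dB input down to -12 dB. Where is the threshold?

Input is 15 dB above T (since output overshoot × R = input overshoot: (-12 − T)·5 = 0 − T gives T = -15 dB).
Check: -15 + (0 − (-15))/5 = -15 + 3 = -12 dB. ✓

-15 dB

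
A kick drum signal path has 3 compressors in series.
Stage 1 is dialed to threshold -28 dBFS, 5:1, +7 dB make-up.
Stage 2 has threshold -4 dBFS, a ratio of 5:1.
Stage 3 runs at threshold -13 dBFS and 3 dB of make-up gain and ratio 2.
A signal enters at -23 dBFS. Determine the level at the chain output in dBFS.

Stage 1: 5 dB above -28 dBFS, reduced 5:1 to 1 dB above → -27 dBFS; +7 dB make-up → -20 dBFS.
Stage 2: -20 dBFS ≤ -4 dBFS, so stage 2 doesn't engage; output -20 dBFS.
Stage 3: below threshold (-20 ≤ -13); passes unchanged; make-up brings it to -17 dBFS.

-17 dBFS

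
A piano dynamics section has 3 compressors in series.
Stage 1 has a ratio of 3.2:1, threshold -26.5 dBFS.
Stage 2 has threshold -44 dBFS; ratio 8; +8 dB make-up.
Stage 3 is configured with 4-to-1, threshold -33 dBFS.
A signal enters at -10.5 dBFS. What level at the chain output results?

Stage 1: -10.5 dBFS is 16 dB over -26.5 dBFS; at 3.2:1 that becomes 5 dB over, giving -21.5 dBFS.
Stage 2: -21.5 dBFS is 22.5 dB over -44 dBFS; at 8:1 that becomes 2.8125 dB over, giving -41.1875 dBFS; +8 dB make-up → -33.1875 dBFS.
Stage 3: below threshold (-33.1875 ≤ -33); passes unchanged; output -33.1875 dBFS.

-33.1875 dBFS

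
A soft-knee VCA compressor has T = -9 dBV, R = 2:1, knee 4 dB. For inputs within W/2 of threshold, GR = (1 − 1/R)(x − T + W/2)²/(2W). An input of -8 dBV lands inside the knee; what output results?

-8.5625 dBV

x − T + W/2 = -8 − (-9) + 2 = 3.
GR = (1 − 1/2) × 3² / 8 = 0.5 × 9 / 8 = 0.5625 dB.
Output = -8 − 0.5625 = -8.5625 dBV.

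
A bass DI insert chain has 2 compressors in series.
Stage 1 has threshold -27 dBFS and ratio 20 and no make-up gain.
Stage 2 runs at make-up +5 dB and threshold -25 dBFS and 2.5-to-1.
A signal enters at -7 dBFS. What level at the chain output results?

Stage 1: 20 dB above -27 dBFS, reduced 20:1 to 1 dB above → -26 dBFS.
Stage 2: -26 dBFS ≤ -25 dBFS, so stage 2 doesn't engage; make-up brings it to -21 dBFS.

-21 dBFS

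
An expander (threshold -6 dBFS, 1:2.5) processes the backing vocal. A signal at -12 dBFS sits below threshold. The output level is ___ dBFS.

Undershoot = (-6) − (-12) = 6 dB.
At 1:2.5, that expands to 15 dB under threshold.
Output = -6 − 15 = -21 dBFS.

-21 dBFS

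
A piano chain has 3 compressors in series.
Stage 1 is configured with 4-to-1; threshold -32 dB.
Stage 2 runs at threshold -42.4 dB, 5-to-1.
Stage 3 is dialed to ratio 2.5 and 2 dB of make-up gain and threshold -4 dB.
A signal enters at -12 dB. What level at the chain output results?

Stage 1: -12 dB is 20 dB over -32 dB; at 4:1 that becomes 5 dB over, giving -27 dB.
Stage 2: -27 dB is 15.4 dB over -42.4 dB; at 5:1 that becomes 3.08 dB over, giving -39.32 dB.
Stage 3: -39.32 dB is at or below the -4 dB threshold — no compression; make-up brings it to -37.32 dB.

-37.32 dB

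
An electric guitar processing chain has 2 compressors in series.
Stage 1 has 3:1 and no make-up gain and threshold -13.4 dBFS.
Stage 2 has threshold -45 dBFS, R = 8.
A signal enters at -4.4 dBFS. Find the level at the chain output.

-40.675 dBFS

Stage 1: 9 dB above -13.4 dBFS, reduced 3:1 to 3 dB above → -10.4 dBFS.
Stage 2: 34.6 dB above -45 dBFS, reduced 8:1 to 4.325 dB above → -40.675 dBFS.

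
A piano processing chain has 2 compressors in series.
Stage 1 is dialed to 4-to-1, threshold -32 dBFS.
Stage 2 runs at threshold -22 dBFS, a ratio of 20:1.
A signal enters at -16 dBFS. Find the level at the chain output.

Stage 1: 16 dB above -32 dBFS, reduced 4:1 to 4 dB above → -28 dBFS.
Stage 2: below threshold (-28 ≤ -22); passes unchanged; output -28 dBFS.

-28 dBFS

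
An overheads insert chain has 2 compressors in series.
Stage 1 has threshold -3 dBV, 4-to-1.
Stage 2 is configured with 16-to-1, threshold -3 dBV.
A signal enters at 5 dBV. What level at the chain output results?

Stage 1: 5 dBV is 8 dB over -3 dBV; at 4:1 that becomes 2 dB over, giving -1 dBV.
Stage 2: overshoot 2 dB → 2/16 = 0.125 dB → -2.875 dBV.

-2.875 dBV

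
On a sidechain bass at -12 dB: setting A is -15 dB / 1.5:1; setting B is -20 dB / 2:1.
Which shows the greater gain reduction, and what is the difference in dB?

B, by 3 dB

A: overshoot 3 dB → output overshoot 2 dB → GR 1 dB.
B: overshoot 8 dB → output overshoot 4 dB → GR 4 dB.
B reduces 3 dB more.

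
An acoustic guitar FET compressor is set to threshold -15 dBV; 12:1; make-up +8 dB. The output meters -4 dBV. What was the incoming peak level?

Before make-up, the level was -4 − 8 = -12 dBV.
That's 3 dB above the -15 dBV threshold.
Undo the ratio: input overshoot = 3 × 12 = 36 dB, giving input = 21 dBV.

21 dBV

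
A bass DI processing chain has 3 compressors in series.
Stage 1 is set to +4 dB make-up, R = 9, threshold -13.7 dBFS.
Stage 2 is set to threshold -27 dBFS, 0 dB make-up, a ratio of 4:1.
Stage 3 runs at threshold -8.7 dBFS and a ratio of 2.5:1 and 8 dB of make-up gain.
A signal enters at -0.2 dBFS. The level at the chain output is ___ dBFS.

-14.3 dBFS

Stage 1: overshoot 13.5 dB → 13.5/9 = 1.5 dB → -12.2 dBFS; +4 dB make-up → -8.2 dBFS.
Stage 2: -8.2 dBFS is 18.8 dB over -27 dBFS; at 4:1 that becomes 4.7 dB over, giving -22.3 dBFS.
Stage 3: -22.3 dBFS ≤ -8.7 dBFS, so stage 3 doesn't engage; make-up brings it to -14.3 dBFS.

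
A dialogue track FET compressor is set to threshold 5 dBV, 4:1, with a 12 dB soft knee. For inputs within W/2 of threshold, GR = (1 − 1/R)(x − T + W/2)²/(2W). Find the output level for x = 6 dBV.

x − T + W/2 = 6 − 5 + 6 = 7.
GR = (1 − 1/4) × 7² / 24 = 0.75 × 49 / 24 = 1.53125 dB.
Output = 6 − 1.53125 = 4.46875 dBV.

4.46875 dBV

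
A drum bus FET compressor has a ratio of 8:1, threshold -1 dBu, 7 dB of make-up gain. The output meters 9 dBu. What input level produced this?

23 dBu

Stripping the +7 dB make-up gives 2 dBu at the gain stage.
Post-compression overshoot = 2 − (-1) = 3 dB.
Before 8:1 compression the overshoot was 3 × 8 = 24 dB, so input = -1 + 24 = 23 dBu.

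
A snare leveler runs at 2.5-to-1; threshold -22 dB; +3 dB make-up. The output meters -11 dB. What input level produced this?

Before make-up, the level was -11 − 3 = -14 dB.
The compressed level sits -14 − (-22) = 8 dB over threshold.
Undo the ratio: input overshoot = 8 × 2.5 = 20 dB, giving input = -2 dB.

-2 dB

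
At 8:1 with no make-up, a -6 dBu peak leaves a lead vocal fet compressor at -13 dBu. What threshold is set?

-14 dBu

Input is 8 dB above T (since output overshoot × R = input overshoot: (-13 − T)·8 = -6 − T gives T = -14 dBu).
Check: -14 + (-6 − (-14))/8 = -14 + 1 = -13 dBu. ✓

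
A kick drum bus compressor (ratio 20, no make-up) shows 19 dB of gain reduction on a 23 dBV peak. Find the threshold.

Input is 20 dB above T (since output overshoot × R = input overshoot: (4 − T)·20 = 23 − T gives T = 3 dBV).
Check: 3 + (23 − 3)/20 = 3 + 1 = 4 dBV. ✓

3 dBV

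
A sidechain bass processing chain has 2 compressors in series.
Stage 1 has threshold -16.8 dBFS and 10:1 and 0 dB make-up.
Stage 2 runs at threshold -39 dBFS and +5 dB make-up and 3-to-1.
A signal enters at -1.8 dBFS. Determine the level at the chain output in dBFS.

Stage 1: overshoot 15 dB → 15/10 = 1.5 dB → -15.3 dBFS.
Stage 2: -15.3 dBFS is 23.7 dB over -39 dBFS; at 3:1 that becomes 7.9 dB over, giving -31.1 dBFS; +5 dB make-up → -26.1 dBFS.

-26.1 dBFS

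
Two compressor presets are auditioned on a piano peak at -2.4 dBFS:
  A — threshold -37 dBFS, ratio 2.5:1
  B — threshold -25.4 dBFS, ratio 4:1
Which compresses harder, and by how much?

A: GR = 34.6 − 34.6/2.5 = 20.76 dB.
B: GR = 23 − 23/4 = 17.25 dB.
A reduces 3.51 dB more.

A, by 3.51 dB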